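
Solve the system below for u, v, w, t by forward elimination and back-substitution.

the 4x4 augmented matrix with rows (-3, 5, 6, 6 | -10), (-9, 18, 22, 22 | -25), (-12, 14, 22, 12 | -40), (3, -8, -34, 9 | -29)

Forward elimination on [A|b]:
R2 <- R2 - (3)*R1:  [ 0  3  4  4  5 ]
R3 <- R3 - (4)*R1:  [   0   -6   -2  -12    0 ]
R4 <- R4 - (-1)*R1:  [   0   -3  -28   15  -39 ]
R3 <- R3 - (-2)*R2:  [  0   0   6  -4  10 ]
R4 <- R4 - (-1)*R2:  [   0    0  -24   19  -34 ]
R4 <- R4 - (-4)*R3:  [ 0  0  0  3  6 ]
Row echelon form:
[ -3  5  6   6  |  -10 ]
[  0  3  4   4  |    5 ]
[  0  0  6  -4  |   10 ]
[  0  0  0   3  |    6 ]
Back-substitution:
t = (6) / 3 = 2
w = (10 - (-4)*(2)) / 6 = 3
v = (5 - (4)*(3) - (4)*(2)) / 3 = -5
u = (-10 - (5)*(-5) - (6)*(3) - (6)*(2)) / -3 = 5

(5, -5, 3, 2)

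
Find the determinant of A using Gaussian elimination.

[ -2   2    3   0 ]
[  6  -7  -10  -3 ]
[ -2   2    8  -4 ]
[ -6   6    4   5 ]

Forward elimination:
R2 <- R2 - (-3)*R1:  [  0  -1  -1  -3 ]
R3 <- R3 - (1)*R1:  [  0   0   5  -4 ]
R4 <- R4 - (3)*R1:  [  0   0  -5   5 ]
R4 <- R4 - (-1)*R3:  [ 0  0  0  1 ]
Upper-triangular form:
[ -2   2   3   0 ]
[  0  -1  -1  -3 ]
[  0   0   5  -4 ]
[  0   0   0   1 ]
det(A) = (-1)^0 * (-2) * (-1) * (5) * (1) = 10  (0 row swaps -> sign +1)

det(A) = 10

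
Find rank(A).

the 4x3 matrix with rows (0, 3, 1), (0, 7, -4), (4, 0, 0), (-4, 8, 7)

rank(A) = 3

Row reduction:
R1 <-> R3   (pivot in column 1 was zero)
[  4  0   0 ]
[  0  7  -4 ]
[  0  3   1 ]
[ -4  8   7 ]
R4 <- R4 - (-1)*R1:  [ 0  8  7 ]
R3 <- R3 - (3/7)*R2:  [    0     0  19/7 ]
R4 <- R4 - (8/7)*R2:  [    0     0  81/7 ]
R4 <- R4 - (81/19)*R3:  [ 0  0  0 ]
Row echelon form:
[ 4  0     0 ]
[ 0  7    -4 ]
[ 0  0  19/7 ]
[ 0  0     0 ]
Nonzero rows / pivot columns: 3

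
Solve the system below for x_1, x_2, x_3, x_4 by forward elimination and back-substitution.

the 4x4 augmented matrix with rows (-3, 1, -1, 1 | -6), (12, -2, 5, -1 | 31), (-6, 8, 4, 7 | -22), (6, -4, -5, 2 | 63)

(5, 0, -5, 4)

Forward elimination on [A|b]:
R2 <- R2 - (-4)*R1:  [ 0  2  1  3  7 ]
R3 <- R3 - (2)*R1:  [   0    6    6    5  -10 ]
R4 <- R4 - (-2)*R1:  [  0  -2  -7   4  51 ]
R3 <- R3 - (3)*R2:  [   0    0    3   -4  -31 ]
R4 <- R4 - (-1)*R2:  [  0   0  -6   7  58 ]
R4 <- R4 - (-2)*R3:  [  0   0   0  -1  -4 ]
Row echelon form:
[ -3  1  -1   1  |   -6 ]
[  0  2   1   3  |    7 ]
[  0  0   3  -4  |  -31 ]
[  0  0   0  -1  |   -4 ]
Back-substitution:
x_4 = (-4) / -1 = 4
x_3 = (-31 - (-4)*(4)) / 3 = -5
x_2 = (7 - (1)*(-5) - (3)*(4)) / 2 = 0
x_1 = (-6 - (1)*(0) - (-1)*(-5) - (1)*(4)) / -3 = 5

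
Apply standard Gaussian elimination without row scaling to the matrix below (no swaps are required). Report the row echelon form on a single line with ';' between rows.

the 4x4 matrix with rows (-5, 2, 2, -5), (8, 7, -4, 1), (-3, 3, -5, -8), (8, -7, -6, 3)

Forward elimination:
R2 <- R2 - (-8/5)*R1:  [    0  51/5  -4/5    -7 ]
R3 <- R3 - (3/5)*R1:  [     0    9/5  -31/5     -5 ]
R4 <- R4 - (-8/5)*R1:  [     0  -19/5  -14/5     -5 ]
R3 <- R3 - (3/17)*R2:  [       0        0  -103/17   -64/17 ]
R4 <- R4 - (-19/51)*R2:  [       0        0  -158/51  -388/51 ]
R4 <- R4 - (158/309)*R3:  [         0          0          0  -1756/309 ]
Row echelon form:
[ -5     2        2         -5 ]
[  0  51/5     -4/5         -7 ]
[  0     0  -103/17     -64/17 ]
[  0     0        0  -1756/309 ]

REF = [-5 2 2 -5; 0 51/5 -4/5 -7; 0 0 -103/17 -64/17; 0 0 0 -1756/309]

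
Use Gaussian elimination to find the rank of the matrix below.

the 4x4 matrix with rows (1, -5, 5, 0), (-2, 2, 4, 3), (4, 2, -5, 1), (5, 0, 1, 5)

rank(A) = 4

Row reduction:
R2 <- R2 - (-2)*R1:  [  0  -8  14   3 ]
R3 <- R3 - (4)*R1:  [   0   22  -25    1 ]
R4 <- R4 - (5)*R1:  [   0   25  -24    5 ]
R3 <- R3 - (-11/4)*R2:  [    0     0  27/2  37/4 ]
R4 <- R4 - (-25/8)*R2:  [     0      0   79/4  115/8 ]
R4 <- R4 - (79/54)*R3:  [      0       0       0  91/108 ]
Row echelon form:
[ 1  -5     5       0 ]
[ 0  -8    14       3 ]
[ 0   0  27/2    37/4 ]
[ 0   0     0  91/108 ]
Nonzero rows / pivot columns: 4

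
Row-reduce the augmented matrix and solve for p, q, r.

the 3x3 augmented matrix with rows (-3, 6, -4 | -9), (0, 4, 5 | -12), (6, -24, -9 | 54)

Forward elimination on [A|b]:
R3 <- R3 - (-2)*R1:  [   0  -12  -17   36 ]
R3 <- R3 - (-3)*R2:  [  0   0  -2   0 ]
Row echelon form:
[ -3  6  -4  |   -9 ]
[  0  4   5  |  -12 ]
[  0  0  -2  |    0 ]
Back-substitution:
r = (0) / -2 = 0
q = (-12 - (5)*(0)) / 4 = -3
p = (-9 - (6)*(-3) - (-4)*(0)) / -3 = -3

(-3, -3, 0)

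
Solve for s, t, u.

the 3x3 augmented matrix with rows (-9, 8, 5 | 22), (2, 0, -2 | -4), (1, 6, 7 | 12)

Forward elimination on [A|b]:
R2 <- R2 - (-2/9)*R1:  [    0  16/9  -8/9   8/9 ]
R3 <- R3 - (-1/9)*R1:  [     0   62/9   68/9  130/9 ]
R3 <- R3 - (31/8)*R2:  [  0   0  11  11 ]
Row echelon form:
[ -9     8     5  |   22 ]
[  0  16/9  -8/9  |  8/9 ]
[  0     0    11  |   11 ]
Back-substitution:
u = (11) / 11 = 1
t = (8/9 - (-8/9)*(1)) / (16/9) = 1
s = (22 - (8)*(1) - (5)*(1)) / -9 = -1

(-1, 1, 1)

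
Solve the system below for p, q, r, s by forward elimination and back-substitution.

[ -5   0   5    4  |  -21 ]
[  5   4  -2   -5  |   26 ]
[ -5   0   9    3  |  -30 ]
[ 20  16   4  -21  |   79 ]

Forward elimination on [A|b]:
R2 <- R2 - (-1)*R1:  [  0   4   3  -1   5 ]
R3 <- R3 - (1)*R1:  [  0   0   4  -1  -9 ]
R4 <- R4 - (-4)*R1:  [  0  16  24  -5  -5 ]
R4 <- R4 - (4)*R2:  [   0    0   12   -1  -25 ]
R4 <- R4 - (3)*R3:  [ 0  0  0  2  2 ]
Row echelon form:
[ -5  0  5   4  |  -21 ]
[  0  4  3  -1  |    5 ]
[  0  0  4  -1  |   -9 ]
[  0  0  0   2  |    2 ]
Back-substitution:
s = (2) / 2 = 1
r = (-9 - (-1)*(1)) / 4 = -2
q = (5 - (3)*(-2) - (-1)*(1)) / 4 = 3
p = (-21 - (5)*(-2) - (4)*(1)) / -5 = 3

(3, 3, -2, 1)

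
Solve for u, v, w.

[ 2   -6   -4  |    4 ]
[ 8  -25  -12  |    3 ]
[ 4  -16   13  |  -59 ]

Forward elimination on [A|b]:
R2 <- R2 - (4)*R1:  [   0   -1    4  -13 ]
R3 <- R3 - (2)*R1:  [   0   -4   21  -67 ]
R3 <- R3 - (4)*R2:  [   0    0    5  -15 ]
Row echelon form:
[ 2  -6  -4  |    4 ]
[ 0  -1   4  |  -13 ]
[ 0   0   5  |  -15 ]
Back-substitution:
w = (-15) / 5 = -3
v = (-13 - (4)*(-3)) / -1 = 1
u = (4 - (-6)*(1) - (-4)*(-3)) / 2 = -1

(-1, 1, -3)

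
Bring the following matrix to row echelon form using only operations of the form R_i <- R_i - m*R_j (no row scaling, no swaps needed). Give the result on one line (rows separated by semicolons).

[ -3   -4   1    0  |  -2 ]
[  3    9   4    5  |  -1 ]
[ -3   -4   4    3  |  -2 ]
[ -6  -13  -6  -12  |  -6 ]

REF = [-3 -4 1 0 -2; 0 5 5 5 -3; 0 0 3 3 0; 0 0 0 -4 -5]

Forward elimination:
R2 <- R2 - (-1)*R1:  [  0   5   5   5  -3 ]
R3 <- R3 - (1)*R1:  [ 0  0  3  3  0 ]
R4 <- R4 - (2)*R1:  [   0   -5   -8  -12   -2 ]
R4 <- R4 - (-1)*R2:  [  0   0  -3  -7  -5 ]
R4 <- R4 - (-1)*R3:  [  0   0   0  -4  -5 ]
Row echelon form:
[ -3  -4  1   0  |  -2 ]
[  0   5  5   5  |  -3 ]
[  0   0  3   3  |   0 ]
[  0   0  0  -4  |  -5 ]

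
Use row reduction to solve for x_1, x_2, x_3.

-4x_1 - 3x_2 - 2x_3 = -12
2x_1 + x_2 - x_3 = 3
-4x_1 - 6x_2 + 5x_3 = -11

(1, 2, 1)

Forward elimination on [A|b]:
R2 <- R2 - (-1/2)*R1:  [    0  -1/2    -2    -3 ]
R3 <- R3 - (1)*R1:  [  0  -3   7   1 ]
R3 <- R3 - (6)*R2:  [  0   0  19  19 ]
Row echelon form:
[ -4    -3  -2  |  -12 ]
[  0  -1/2  -2  |   -3 ]
[  0     0  19  |   19 ]
Back-substitution:
x_3 = (19) / 19 = 1
x_2 = (-3 - (-2)*(1)) / (-1/2) = 2
x_1 = (-12 - (-3)*(2) - (-2)*(1)) / -4 = 1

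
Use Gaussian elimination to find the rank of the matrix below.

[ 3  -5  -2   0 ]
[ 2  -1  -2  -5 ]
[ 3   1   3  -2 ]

Row reduction:
R2 <- R2 - (2/3)*R1:  [    0   7/3  -2/3    -5 ]
R3 <- R3 - (1)*R1:  [  0   6   5  -2 ]
R3 <- R3 - (18/7)*R2:  [    0     0  47/7  76/7 ]
Row echelon form:
[ 3   -5    -2     0 ]
[ 0  7/3  -2/3    -5 ]
[ 0    0  47/7  76/7 ]
Nonzero rows / pivot columns: 3

rank(A) = 3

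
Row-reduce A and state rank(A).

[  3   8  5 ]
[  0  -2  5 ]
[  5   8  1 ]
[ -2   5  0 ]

rank(A) = 3

Row reduction:
R3 <- R3 - (5/3)*R1:  [     0  -16/3  -22/3 ]
R4 <- R4 - (-2/3)*R1:  [    0  31/3  10/3 ]
R3 <- R3 - (8/3)*R2:  [     0      0  -62/3 ]
R4 <- R4 - (-31/6)*R2:  [     0      0  175/6 ]
R4 <- R4 - (-175/124)*R3:  [ 0  0  0 ]
Row echelon form:
[ 3   8      5 ]
[ 0  -2      5 ]
[ 0   0  -62/3 ]
[ 0   0      0 ]
Nonzero rows / pivot columns: 3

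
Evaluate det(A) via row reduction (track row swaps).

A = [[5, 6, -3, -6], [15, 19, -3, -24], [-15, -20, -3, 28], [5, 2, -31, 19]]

Forward elimination:
R2 <- R2 - (3)*R1:  [  0   1   6  -6 ]
R3 <- R3 - (-3)*R1:  [   0   -2  -12   10 ]
R4 <- R4 - (1)*R1:  [   0   -4  -28   25 ]
R3 <- R3 - (-2)*R2:  [  0   0   0  -2 ]
R4 <- R4 - (-4)*R2:  [  0   0  -4   1 ]
R3 <-> R4   (pivot in column 3 was zero)
[ 5  6  -3  -6 ]
[ 0  1   6  -6 ]
[ 0  0  -4   1 ]
[ 0  0   0  -2 ]
Upper-triangular form:
[ 5  6  -3  -6 ]
[ 0  1   6  -6 ]
[ 0  0  -4   1 ]
[ 0  0   0  -2 ]
det(A) = (-1)^1 * (5) * (1) * (-4) * (-2) = -40  (1 row swap -> sign -1)

det(A) = -40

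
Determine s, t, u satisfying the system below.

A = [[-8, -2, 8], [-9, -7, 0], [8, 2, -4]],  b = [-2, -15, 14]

(4, -3, 3)

Forward elimination on [A|b]:
R2 <- R2 - (9/8)*R1:  [     0  -19/4     -9  -51/4 ]
R3 <- R3 - (-1)*R1:  [  0   0   4  12 ]
Row echelon form:
[ -8     -2   8  |     -2 ]
[  0  -19/4  -9  |  -51/4 ]
[  0      0   4  |     12 ]
Back-substitution:
u = (12) / 4 = 3
t = (-51/4 - (-9)*(3)) / (-19/4) = -3
s = (-2 - (-2)*(-3) - (8)*(3)) / -8 = 4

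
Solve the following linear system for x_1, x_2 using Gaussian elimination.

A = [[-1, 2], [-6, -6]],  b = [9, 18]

Forward elimination on [A|b]:
R2 <- R2 - (6)*R1:  [   0  -18  -36 ]
Row echelon form:
[ -1    2  |    9 ]
[  0  -18  |  -36 ]
Back-substitution:
x_2 = (-36) / -18 = 2
x_1 = (9 - (2)*(2)) / -1 = -5

(-5, 2)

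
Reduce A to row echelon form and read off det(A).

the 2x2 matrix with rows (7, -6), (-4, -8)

det(A) = -80

Forward elimination:
R2 <- R2 - (-4/7)*R1:  [     0  -80/7 ]
Upper-triangular form:
[ 7     -6 ]
[ 0  -80/7 ]
det(A) = (-1)^0 * (7) * (-80/7) = -80  (0 row swaps -> sign +1)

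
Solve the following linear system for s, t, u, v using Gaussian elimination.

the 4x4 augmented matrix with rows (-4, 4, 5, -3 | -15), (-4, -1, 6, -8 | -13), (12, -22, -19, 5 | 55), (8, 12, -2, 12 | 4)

(1, -3, 2, 3)

Forward elimination on [A|b]:
R2 <- R2 - (1)*R1:  [  0  -5   1  -5   2 ]
R3 <- R3 - (-3)*R1:  [   0  -10   -4   -4   10 ]
R4 <- R4 - (-2)*R1:  [   0   20    8    6  -26 ]
R3 <- R3 - (2)*R2:  [  0   0  -6   6   6 ]
R4 <- R4 - (-4)*R2:  [   0    0   12  -14  -18 ]
R4 <- R4 - (-2)*R3:  [  0   0   0  -2  -6 ]
Row echelon form:
[ -4   4   5  -3  |  -15 ]
[  0  -5   1  -5  |    2 ]
[  0   0  -6   6  |    6 ]
[  0   0   0  -2  |   -6 ]
Back-substitution:
v = (-6) / -2 = 3
u = (6 - (6)*(3)) / -6 = 2
t = (2 - (1)*(2) - (-5)*(3)) / -5 = -3
s = (-15 - (4)*(-3) - (5)*(2) - (-3)*(3)) / -4 = 1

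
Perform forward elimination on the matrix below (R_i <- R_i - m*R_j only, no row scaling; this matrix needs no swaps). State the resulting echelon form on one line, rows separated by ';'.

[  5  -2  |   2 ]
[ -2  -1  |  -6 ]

REF = [5 -2 2; 0 -9/5 -26/5]

Forward elimination:
R2 <- R2 - (-2/5)*R1:  [     0   -9/5  -26/5 ]
Row echelon form:
[ 5    -2  |      2 ]
[ 0  -9/5  |  -26/5 ]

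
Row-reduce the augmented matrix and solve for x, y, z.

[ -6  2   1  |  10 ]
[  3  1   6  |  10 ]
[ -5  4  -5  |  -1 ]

(-1, 1, 2)

Forward elimination on [A|b]:
R2 <- R2 - (-1/2)*R1:  [    0     2  13/2    15 ]
R3 <- R3 - (5/6)*R1:  [     0    7/3  -35/6  -28/3 ]
R3 <- R3 - (7/6)*R2:  [       0        0  -161/12   -161/6 ]
Row echelon form:
[ -6  2        1  |      10 ]
[  0  2     13/2  |      15 ]
[  0  0  -161/12  |  -161/6 ]
Back-substitution:
z = (-161/6) / (-161/12) = 2
y = (15 - (13/2)*(2)) / 2 = 1
x = (10 - (2)*(1) - (1)*(2)) / -6 = -1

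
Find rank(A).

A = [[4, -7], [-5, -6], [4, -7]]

Row reduction:
R2 <- R2 - (-5/4)*R1:  [     0  -59/4 ]
R3 <- R3 - (1)*R1:  [ 0  0 ]
Row echelon form:
[ 4     -7 ]
[ 0  -59/4 ]
[ 0      0 ]
Nonzero rows / pivot columns: 2

rank(A) = 2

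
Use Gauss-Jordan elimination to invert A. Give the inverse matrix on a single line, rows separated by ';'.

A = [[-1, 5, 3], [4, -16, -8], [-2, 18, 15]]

inverse = [24 21/4 -2; 11 9/4 -1; -10 -2 1]

Gauss-Jordan on [A | I]:
R1 <- (1/-1)*R1:  [  1  -5  -3  |  -1   0   0 ]
R2 <- R2 - (4)*R1:  [ 0  4  4  |  4  1  0 ]
R3 <- R3 - (-2)*R1:  [  0   8   9  |  -2   0   1 ]
R2 <- (1/4)*R2:  [   0    1    1  |    1  1/4    0 ]
R1 <- R1 - (-5)*R2:  [   1    0    2  |    4  5/4    0 ]
R3 <- R3 - (8)*R2:  [   0    0    1  |  -10   -2    1 ]
R1 <- R1 - (2)*R3:  [    1     0     0  |    24  21/4    -2 ]
R2 <- R2 - (1)*R3:  [   0    1    0  |   11  9/4   -1 ]
Right block of [I | A^{-1}] is the inverse:
[  24  21/4  -2 ]
[  11   9/4  -1 ]
[ -10    -2   1 ]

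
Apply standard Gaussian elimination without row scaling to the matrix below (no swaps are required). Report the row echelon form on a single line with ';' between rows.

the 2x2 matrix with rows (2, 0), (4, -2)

Forward elimination:
R2 <- R2 - (2)*R1:  [  0  -2 ]
Row echelon form:
[ 2   0 ]
[ 0  -2 ]

REF = [2 0; 0 -2]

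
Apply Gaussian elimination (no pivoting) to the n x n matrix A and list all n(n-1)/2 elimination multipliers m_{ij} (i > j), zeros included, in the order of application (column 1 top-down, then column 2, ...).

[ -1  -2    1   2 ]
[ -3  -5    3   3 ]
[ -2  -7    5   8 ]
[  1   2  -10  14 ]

multipliers: 3, 2, -1, -3, 0, -3

Forward elimination:
R2 <- R2 - (3)*R1:  [  0   1   0  -3 ]
R3 <- R3 - (2)*R1:  [  0  -3   3   4 ]
R4 <- R4 - (-1)*R1:  [  0   0  -9  16 ]
R3 <- R3 - (-3)*R2:  [  0   0   3  -5 ]
R4: entry in column 2 is already 0 -> m_{42} = 0 (no row operation needed)
R4 <- R4 - (-3)*R3:  [ 0  0  0  1 ]
Multipliers (in order of application): m_{21} = 3, m_{31} = 2, m_{41} = -1, m_{32} = -3, m_{42} = 0, m_{43} = -3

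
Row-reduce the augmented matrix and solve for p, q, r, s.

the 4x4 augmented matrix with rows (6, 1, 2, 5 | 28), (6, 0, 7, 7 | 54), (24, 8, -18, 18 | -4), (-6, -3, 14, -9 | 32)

(2, -2, 4, 2)

Forward elimination on [A|b]:
R2 <- R2 - (1)*R1:  [  0  -1   5   2  26 ]
R3 <- R3 - (4)*R1:  [    0     4   -26    -2  -116 ]
R4 <- R4 - (-1)*R1:  [  0  -2  16  -4  60 ]
R3 <- R3 - (-4)*R2:  [   0    0   -6    6  -12 ]
R4 <- R4 - (2)*R2:  [  0   0   6  -8   8 ]
R4 <- R4 - (-1)*R3:  [  0   0   0  -2  -4 ]
Row echelon form:
[ 6   1   2   5  |   28 ]
[ 0  -1   5   2  |   26 ]
[ 0   0  -6   6  |  -12 ]
[ 0   0   0  -2  |   -4 ]
Back-substitution:
s = (-4) / -2 = 2
r = (-12 - (6)*(2)) / -6 = 4
q = (26 - (5)*(4) - (2)*(2)) / -1 = -2
p = (28 - (1)*(-2) - (2)*(4) - (5)*(2)) / 6 = 2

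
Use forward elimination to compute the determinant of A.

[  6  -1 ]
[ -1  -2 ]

Forward elimination:
R2 <- R2 - (-1/6)*R1:  [     0  -13/6 ]
Upper-triangular form:
[ 6     -1 ]
[ 0  -13/6 ]
det(A) = (-1)^0 * (6) * (-13/6) = -13  (0 row swaps -> sign +1)

det(A) = -13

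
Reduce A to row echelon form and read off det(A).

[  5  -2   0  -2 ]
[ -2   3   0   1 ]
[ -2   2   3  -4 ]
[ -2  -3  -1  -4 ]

det(A) = -201

Forward elimination:
R2 <- R2 - (-2/5)*R1:  [    0  11/5     0   1/5 ]
R3 <- R3 - (-2/5)*R1:  [     0    6/5      3  -24/5 ]
R4 <- R4 - (-2/5)*R1:  [     0  -19/5     -1  -24/5 ]
R3 <- R3 - (6/11)*R2:  [      0       0       3  -54/11 ]
R4 <- R4 - (-19/11)*R2:  [      0       0      -1  -49/11 ]
R4 <- R4 - (-1/3)*R3:  [      0       0       0  -67/11 ]
Upper-triangular form:
[ 5    -2  0      -2 ]
[ 0  11/5  0     1/5 ]
[ 0     0  3  -54/11 ]
[ 0     0  0  -67/11 ]
det(A) = (-1)^0 * (5) * (11/5) * (3) * (-67/11) = -201  (0 row swaps -> sign +1)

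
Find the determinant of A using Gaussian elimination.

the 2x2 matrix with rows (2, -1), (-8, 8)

Forward elimination:
R2 <- R2 - (-4)*R1:  [ 0  4 ]
Upper-triangular form:
[ 2  -1 ]
[ 0   4 ]
det(A) = (-1)^0 * (2) * (4) = 8  (0 row swaps -> sign +1)

det(A) = 8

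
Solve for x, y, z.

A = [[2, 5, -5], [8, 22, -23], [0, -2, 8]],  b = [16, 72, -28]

Forward elimination on [A|b]:
R2 <- R2 - (4)*R1:  [  0   2  -3   8 ]
R3 <- R3 - (-1)*R2:  [   0    0    5  -20 ]
Row echelon form:
[ 2  5  -5  |   16 ]
[ 0  2  -3  |    8 ]
[ 0  0   5  |  -20 ]
Back-substitution:
z = (-20) / 5 = -4
y = (8 - (-3)*(-4)) / 2 = -2
x = (16 - (5)*(-2) - (-5)*(-4)) / 2 = 3

(3, -2, -4)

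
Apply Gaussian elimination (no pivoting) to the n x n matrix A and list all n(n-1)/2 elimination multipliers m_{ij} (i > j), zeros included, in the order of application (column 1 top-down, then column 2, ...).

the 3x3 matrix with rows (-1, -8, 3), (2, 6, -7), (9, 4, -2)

multipliers: -2, -9, 34/5

Forward elimination:
R2 <- R2 - (-2)*R1:  [   0  -10   -1 ]
R3 <- R3 - (-9)*R1:  [   0  -68   25 ]
R3 <- R3 - (34/5)*R2:  [     0      0  159/5 ]
Multipliers (in order of application): m_{21} = -2, m_{31} = -9, m_{32} = 34/5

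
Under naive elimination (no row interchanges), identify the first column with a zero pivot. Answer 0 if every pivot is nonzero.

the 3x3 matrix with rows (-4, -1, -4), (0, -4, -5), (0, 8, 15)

first zero-pivot column = 0

Naive forward elimination:
R3 <- R3 - (-2)*R2:  [ 0  0  5 ]
All pivots nonzero; naive elimination completes without hitting a zero pivot.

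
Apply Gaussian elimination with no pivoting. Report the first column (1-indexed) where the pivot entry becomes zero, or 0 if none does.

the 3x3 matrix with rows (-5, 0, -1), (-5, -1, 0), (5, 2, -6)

Naive forward elimination:
R2 <- R2 - (1)*R1:  [  0  -1   1 ]
R3 <- R3 - (-1)*R1:  [  0   2  -7 ]
R3 <- R3 - (-2)*R2:  [  0   0  -5 ]
All pivots nonzero; naive elimination completes without hitting a zero pivot.

first zero-pivot column = 0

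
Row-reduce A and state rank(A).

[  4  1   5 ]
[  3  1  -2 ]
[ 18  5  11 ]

Row reduction:
R2 <- R2 - (3/4)*R1:  [     0    1/4  -23/4 ]
R3 <- R3 - (9/2)*R1:  [     0    1/2  -23/2 ]
R3 <- R3 - (2)*R2:  [ 0  0  0 ]
Row echelon form:
[ 4    1      5 ]
[ 0  1/4  -23/4 ]
[ 0    0      0 ]
Nonzero rows / pivot columns: 2

rank(A) = 2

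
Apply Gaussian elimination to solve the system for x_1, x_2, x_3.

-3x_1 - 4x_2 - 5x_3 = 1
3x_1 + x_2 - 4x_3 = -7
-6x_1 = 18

(-3, 2, 0)

Forward elimination on [A|b]:
R2 <- R2 - (-1)*R1:  [  0  -3  -9  -6 ]
R3 <- R3 - (2)*R1:  [  0   8  10  16 ]
R3 <- R3 - (-8/3)*R2:  [   0    0  -14    0 ]
Row echelon form:
[ -3  -4   -5  |   1 ]
[  0  -3   -9  |  -6 ]
[  0   0  -14  |   0 ]
Back-substitution:
x_3 = (0) / -14 = 0
x_2 = (-6 - (-9)*(0)) / -3 = 2
x_1 = (1 - (-4)*(2) - (-5)*(0)) / -3 = -3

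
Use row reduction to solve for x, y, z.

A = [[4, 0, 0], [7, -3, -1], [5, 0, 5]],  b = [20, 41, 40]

(5, -3, 3)

Forward elimination on [A|b]:
R2 <- R2 - (7/4)*R1:  [  0  -3  -1   6 ]
R3 <- R3 - (5/4)*R1:  [  0   0   5  15 ]
Row echelon form:
[ 4   0   0  |  20 ]
[ 0  -3  -1  |   6 ]
[ 0   0   5  |  15 ]
Back-substitution:
z = (15) / 5 = 3
y = (6 - (-1)*(3)) / -3 = -3
x = (20) / 4 = 5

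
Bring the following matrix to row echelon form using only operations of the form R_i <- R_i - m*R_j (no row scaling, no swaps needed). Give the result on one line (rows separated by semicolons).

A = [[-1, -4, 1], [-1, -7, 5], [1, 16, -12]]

Forward elimination:
R2 <- R2 - (1)*R1:  [  0  -3   4 ]
R3 <- R3 - (-1)*R1:  [   0   12  -11 ]
R3 <- R3 - (-4)*R2:  [ 0  0  5 ]
Row echelon form:
[ -1  -4  1 ]
[  0  -3  4 ]
[  0   0  5 ]

REF = [-1 -4 1; 0 -3 4; 0 0 5]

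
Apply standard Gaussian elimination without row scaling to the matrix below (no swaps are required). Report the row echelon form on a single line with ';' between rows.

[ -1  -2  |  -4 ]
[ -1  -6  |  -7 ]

Forward elimination:
R2 <- R2 - (1)*R1:  [  0  -4  -3 ]
Row echelon form:
[ -1  -2  |  -4 ]
[  0  -4  |  -3 ]

REF = [-1 -2 -4; 0 -4 -3]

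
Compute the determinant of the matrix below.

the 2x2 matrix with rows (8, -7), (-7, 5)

det(A) = -9

Forward elimination:
R2 <- R2 - (-7/8)*R1:  [    0  -9/8 ]
Upper-triangular form:
[ 8    -7 ]
[ 0  -9/8 ]
det(A) = (-1)^0 * (8) * (-9/8) = -9  (0 row swaps -> sign +1)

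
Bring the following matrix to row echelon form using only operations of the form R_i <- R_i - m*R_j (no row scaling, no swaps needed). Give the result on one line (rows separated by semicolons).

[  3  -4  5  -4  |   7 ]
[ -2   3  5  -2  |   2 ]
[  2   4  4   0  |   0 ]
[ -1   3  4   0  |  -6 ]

REF = [3 -4 5 -4 7; 0 1/3 25/3 -14/3 20/3; 0 0 -166 96 -138; 0 0 0 98/83 -587/83]

Forward elimination:
R2 <- R2 - (-2/3)*R1:  [     0    1/3   25/3  -14/3   20/3 ]
R3 <- R3 - (2/3)*R1:  [     0   20/3    2/3    8/3  -14/3 ]
R4 <- R4 - (-1/3)*R1:  [     0    5/3   17/3   -4/3  -11/3 ]
R3 <- R3 - (20)*R2:  [    0     0  -166    96  -138 ]
R4 <- R4 - (5)*R2:  [   0    0  -36   22  -37 ]
R4 <- R4 - (18/83)*R3:  [       0        0        0    98/83  -587/83 ]
Row echelon form:
[ 3   -4     5     -4  |        7 ]
[ 0  1/3  25/3  -14/3  |     20/3 ]
[ 0    0  -166     96  |     -138 ]
[ 0    0     0  98/83  |  -587/83 ]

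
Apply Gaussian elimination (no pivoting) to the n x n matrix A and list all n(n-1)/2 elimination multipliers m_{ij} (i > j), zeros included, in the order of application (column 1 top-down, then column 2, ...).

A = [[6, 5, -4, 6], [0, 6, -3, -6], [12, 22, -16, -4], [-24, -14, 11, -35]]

multipliers: 0, 2, -4, 2, 1, 1

Forward elimination:
R2: entry in column 1 is already 0 -> m_{21} = 0 (no row operation needed)
R3 <- R3 - (2)*R1:  [   0   12   -8  -16 ]
R4 <- R4 - (-4)*R1:  [   0    6   -5  -11 ]
R3 <- R3 - (2)*R2:  [  0   0  -2  -4 ]
R4 <- R4 - (1)*R2:  [  0   0  -2  -5 ]
R4 <- R4 - (1)*R3:  [  0   0   0  -1 ]
Multipliers (in order of application): m_{21} = 0, m_{31} = 2, m_{41} = -4, m_{32} = 2, m_{42} = 1, m_{43} = 1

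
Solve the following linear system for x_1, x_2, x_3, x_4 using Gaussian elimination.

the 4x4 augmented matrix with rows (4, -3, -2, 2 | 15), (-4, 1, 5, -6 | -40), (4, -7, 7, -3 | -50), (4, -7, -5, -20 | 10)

(5, 5, -5, 0)

Forward elimination on [A|b]:
R2 <- R2 - (-1)*R1:  [   0   -2    3   -4  -25 ]
R3 <- R3 - (1)*R1:  [   0   -4    9   -5  -65 ]
R4 <- R4 - (1)*R1:  [   0   -4   -3  -22   -5 ]
R3 <- R3 - (2)*R2:  [   0    0    3    3  -15 ]
R4 <- R4 - (2)*R2:  [   0    0   -9  -14   45 ]
R4 <- R4 - (-3)*R3:  [  0   0   0  -5   0 ]
Row echelon form:
[ 4  -3  -2   2  |   15 ]
[ 0  -2   3  -4  |  -25 ]
[ 0   0   3   3  |  -15 ]
[ 0   0   0  -5  |    0 ]
Back-substitution:
x_4 = (0) / -5 = 0
x_3 = (-15 - (3)*(0)) / 3 = -5
x_2 = (-25 - (3)*(-5) - (-4)*(0)) / -2 = 5
x_1 = (15 - (-3)*(5) - (-2)*(-5) - (2)*(0)) / 4 = 5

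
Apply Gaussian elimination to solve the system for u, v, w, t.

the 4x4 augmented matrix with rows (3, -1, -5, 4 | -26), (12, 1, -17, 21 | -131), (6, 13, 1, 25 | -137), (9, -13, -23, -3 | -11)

(-4, -3, 1, -3)

Forward elimination on [A|b]:
R2 <- R2 - (4)*R1:  [   0    5    3    5  -27 ]
R3 <- R3 - (2)*R1:  [   0   15   11   17  -85 ]
R4 <- R4 - (3)*R1:  [   0  -10   -8  -15   67 ]
R3 <- R3 - (3)*R2:  [  0   0   2   2  -4 ]
R4 <- R4 - (-2)*R2:  [  0   0  -2  -5  13 ]
R4 <- R4 - (-1)*R3:  [  0   0   0  -3   9 ]
Row echelon form:
[ 3  -1  -5   4  |  -26 ]
[ 0   5   3   5  |  -27 ]
[ 0   0   2   2  |   -4 ]
[ 0   0   0  -3  |    9 ]
Back-substitution:
t = (9) / -3 = -3
w = (-4 - (2)*(-3)) / 2 = 1
v = (-27 - (3)*(1) - (5)*(-3)) / 5 = -3
u = (-26 - (-1)*(-3) - (-5)*(1) - (4)*(-3)) / 3 = -4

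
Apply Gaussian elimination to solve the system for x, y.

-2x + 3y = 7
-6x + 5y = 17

Forward elimination on [A|b]:
R2 <- R2 - (3)*R1:  [  0  -4  -4 ]
Row echelon form:
[ -2   3  |   7 ]
[  0  -4  |  -4 ]
Back-substitution:
y = (-4) / -4 = 1
x = (7 - (3)*(1)) / -2 = -2

(-2, 1)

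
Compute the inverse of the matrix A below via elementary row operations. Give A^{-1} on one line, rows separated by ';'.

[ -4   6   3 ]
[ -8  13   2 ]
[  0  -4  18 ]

Gauss-Jordan on [A | I]:
R1 <- (1/-4)*R1:  [    1  -3/2  -3/4  |  -1/4     0     0 ]
R2 <- R2 - (-8)*R1:  [  0   1  -4  |  -2   1   0 ]
R1 <- R1 - (-3/2)*R2:  [     1      0  -27/4  |  -13/4    3/2      0 ]
R3 <- R3 - (-4)*R2:  [  0   0   2  |  -8   4   1 ]
R3 <- (1/2)*R3:  [   0    0    1  |   -4    2  1/2 ]
R1 <- R1 - (-27/4)*R3:  [      1       0       0  |  -121/4      15    27/8 ]
R2 <- R2 - (-4)*R3:  [   0    1    0  |  -18    9    2 ]
Right block of [I | A^{-1}] is the inverse:
[ -121/4  15  27/8 ]
[    -18   9     2 ]
[     -4   2   1/2 ]

inverse = [-121/4 15 27/8; -18 9 2; -4 2 1/2]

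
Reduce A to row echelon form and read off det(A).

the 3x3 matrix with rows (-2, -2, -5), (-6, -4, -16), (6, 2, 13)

Forward elimination:
R2 <- R2 - (3)*R1:  [  0   2  -1 ]
R3 <- R3 - (-3)*R1:  [  0  -4  -2 ]
R3 <- R3 - (-2)*R2:  [  0   0  -4 ]
Upper-triangular form:
[ -2  -2  -5 ]
[  0   2  -1 ]
[  0   0  -4 ]
det(A) = (-1)^0 * (-2) * (2) * (-4) = 16  (0 row swaps -> sign +1)

det(A) = 16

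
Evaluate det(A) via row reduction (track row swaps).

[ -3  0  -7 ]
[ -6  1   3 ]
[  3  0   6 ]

Forward elimination:
R2 <- R2 - (2)*R1:  [  0   1  17 ]
R3 <- R3 - (-1)*R1:  [  0   0  -1 ]
Upper-triangular form:
[ -3  0  -7 ]
[  0  1  17 ]
[  0  0  -1 ]
det(A) = (-1)^0 * (-3) * (1) * (-1) = 3  (0 row swaps -> sign +1)

det(A) = 3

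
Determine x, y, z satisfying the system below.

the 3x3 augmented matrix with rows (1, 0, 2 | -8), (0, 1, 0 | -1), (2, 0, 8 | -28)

(-2, -1, -3)

Forward elimination on [A|b]:
R3 <- R3 - (2)*R1:  [   0    0    4  -12 ]
Row echelon form:
[ 1  0  2  |   -8 ]
[ 0  1  0  |   -1 ]
[ 0  0  4  |  -12 ]
Back-substitution:
z = (-12) / 4 = -3
y = (-1) / 1 = -1
x = (-8 - (2)*(-3)) / 1 = -2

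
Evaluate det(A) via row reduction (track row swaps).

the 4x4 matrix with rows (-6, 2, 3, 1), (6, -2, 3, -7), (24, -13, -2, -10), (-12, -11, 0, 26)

Forward elimination:
R2 <- R2 - (-1)*R1:  [  0   0   6  -6 ]
R3 <- R3 - (-4)*R1:  [  0  -5  10  -6 ]
R4 <- R4 - (2)*R1:  [   0  -15   -6   24 ]
R2 <-> R3   (pivot in column 2 was zero)
[ -6    2   3   1 ]
[  0   -5  10  -6 ]
[  0    0   6  -6 ]
[  0  -15  -6  24 ]
R4 <- R4 - (3)*R2:  [   0    0  -36   42 ]
R4 <- R4 - (-6)*R3:  [ 0  0  0  6 ]
Upper-triangular form:
[ -6   2   3   1 ]
[  0  -5  10  -6 ]
[  0   0   6  -6 ]
[  0   0   0   6 ]
det(A) = (-1)^1 * (-6) * (-5) * (6) * (6) = -1080  (1 row swap -> sign -1)

det(A) = -1080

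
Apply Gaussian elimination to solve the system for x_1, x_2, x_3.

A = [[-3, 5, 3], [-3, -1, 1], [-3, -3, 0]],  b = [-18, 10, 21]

(-4, -3, -5)

Forward elimination on [A|b]:
R2 <- R2 - (1)*R1:  [  0  -6  -2  28 ]
R3 <- R3 - (1)*R1:  [  0  -8  -3  39 ]
R3 <- R3 - (4/3)*R2:  [    0     0  -1/3   5/3 ]
Row echelon form:
[ -3   5     3  |  -18 ]
[  0  -6    -2  |   28 ]
[  0   0  -1/3  |  5/3 ]
Back-substitution:
x_3 = (5/3) / (-1/3) = -5
x_2 = (28 - (-2)*(-5)) / -6 = -3
x_1 = (-18 - (5)*(-3) - (3)*(-5)) / -3 = -4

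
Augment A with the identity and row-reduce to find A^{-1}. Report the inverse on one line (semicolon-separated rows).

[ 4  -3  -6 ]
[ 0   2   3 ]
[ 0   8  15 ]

inverse = [1/4 -1/8 1/8; 0 5/2 -1/2; 0 -4/3 1/3]

Gauss-Jordan on [A | I]:
R1 <- (1/4)*R1:  [    1  -3/4  -3/2  |   1/4     0     0 ]
R2 <- (1/2)*R2:  [   0    1  3/2  |    0  1/2    0 ]
R1 <- R1 - (-3/4)*R2:  [    1     0  -3/8  |   1/4   3/8     0 ]
R3 <- R3 - (8)*R2:  [  0   0   3  |   0  -4   1 ]
R3 <- (1/3)*R3:  [    0     0     1  |     0  -4/3   1/3 ]
R1 <- R1 - (-3/8)*R3:  [    1     0     0  |   1/4  -1/8   1/8 ]
R2 <- R2 - (3/2)*R3:  [    0     1     0  |     0   5/2  -1/2 ]
Right block of [I | A^{-1}] is the inverse:
[ 1/4  -1/8   1/8 ]
[   0   5/2  -1/2 ]
[   0  -4/3   1/3 ]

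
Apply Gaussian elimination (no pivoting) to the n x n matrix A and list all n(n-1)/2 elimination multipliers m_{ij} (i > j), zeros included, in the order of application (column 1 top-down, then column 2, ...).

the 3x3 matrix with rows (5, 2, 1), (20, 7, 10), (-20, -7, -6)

Forward elimination:
R2 <- R2 - (4)*R1:  [  0  -1   6 ]
R3 <- R3 - (-4)*R1:  [  0   1  -2 ]
R3 <- R3 - (-1)*R2:  [ 0  0  4 ]
Multipliers (in order of application): m_{21} = 4, m_{31} = -4, m_{32} = -1

multipliers: 4, -4, -1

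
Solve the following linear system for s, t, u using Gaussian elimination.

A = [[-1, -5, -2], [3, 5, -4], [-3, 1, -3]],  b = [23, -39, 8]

(-5, -4, 1)

Forward elimination on [A|b]:
R2 <- R2 - (-3)*R1:  [   0  -10  -10   30 ]
R3 <- R3 - (3)*R1:  [   0   16    3  -61 ]
R3 <- R3 - (-8/5)*R2:  [   0    0  -13  -13 ]
Row echelon form:
[ -1   -5   -2  |   23 ]
[  0  -10  -10  |   30 ]
[  0    0  -13  |  -13 ]
Back-substitution:
u = (-13) / -13 = 1
t = (30 - (-10)*(1)) / -10 = -4
s = (23 - (-5)*(-4) - (-2)*(1)) / -1 = -5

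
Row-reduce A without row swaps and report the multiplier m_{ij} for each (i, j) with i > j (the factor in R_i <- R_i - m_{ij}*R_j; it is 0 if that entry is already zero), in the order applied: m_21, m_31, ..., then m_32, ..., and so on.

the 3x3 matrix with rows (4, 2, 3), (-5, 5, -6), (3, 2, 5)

multipliers: -5/4, 3/4, 1/15

Forward elimination:
R2 <- R2 - (-5/4)*R1:  [    0  15/2  -9/4 ]
R3 <- R3 - (3/4)*R1:  [    0   1/2  11/4 ]
R3 <- R3 - (1/15)*R2:  [     0      0  29/10 ]
Multipliers (in order of application): m_{21} = -5/4, m_{31} = 3/4, m_{32} = 1/15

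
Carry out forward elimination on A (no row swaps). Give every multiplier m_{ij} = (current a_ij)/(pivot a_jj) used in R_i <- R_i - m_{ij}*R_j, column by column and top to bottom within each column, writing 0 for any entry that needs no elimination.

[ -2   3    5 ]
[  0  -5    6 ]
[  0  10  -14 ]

multipliers: 0, 0, -2

Forward elimination:
R2: entry in column 1 is already 0 -> m_{21} = 0 (no row operation needed)
R3: entry in column 1 is already 0 -> m_{31} = 0 (no row operation needed)
R3 <- R3 - (-2)*R2:  [  0   0  -2 ]
Multipliers (in order of application): m_{21} = 0, m_{31} = 0, m_{32} = -2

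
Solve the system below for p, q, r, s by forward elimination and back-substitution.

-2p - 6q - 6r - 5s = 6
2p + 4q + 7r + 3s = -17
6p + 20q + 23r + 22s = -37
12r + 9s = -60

(3, 3, -5, 0)

Forward elimination on [A|b]:
R2 <- R2 - (-1)*R1:  [   0   -2    1   -2  -11 ]
R3 <- R3 - (-3)*R1:  [   0    2    5    7  -19 ]
R3 <- R3 - (-1)*R2:  [   0    0    6    5  -30 ]
R4 <- R4 - (2)*R3:  [  0   0   0  -1   0 ]
Row echelon form:
[ -2  -6  -6  -5  |    6 ]
[  0  -2   1  -2  |  -11 ]
[  0   0   6   5  |  -30 ]
[  0   0   0  -1  |    0 ]
Back-substitution:
s = (0) / -1 = 0
r = (-30 - (5)*(0)) / 6 = -5
q = (-11 - (1)*(-5) - (-2)*(0)) / -2 = 3
p = (6 - (-6)*(3) - (-6)*(-5) - (-5)*(0)) / -2 = 3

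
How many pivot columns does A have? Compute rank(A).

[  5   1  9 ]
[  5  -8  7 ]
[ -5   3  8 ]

Row reduction:
R2 <- R2 - (1)*R1:  [  0  -9  -2 ]
R3 <- R3 - (-1)*R1:  [  0   4  17 ]
R3 <- R3 - (-4/9)*R2:  [     0      0  145/9 ]
Row echelon form:
[ 5   1      9 ]
[ 0  -9     -2 ]
[ 0   0  145/9 ]
Nonzero rows / pivot columns: 3

rank(A) = 3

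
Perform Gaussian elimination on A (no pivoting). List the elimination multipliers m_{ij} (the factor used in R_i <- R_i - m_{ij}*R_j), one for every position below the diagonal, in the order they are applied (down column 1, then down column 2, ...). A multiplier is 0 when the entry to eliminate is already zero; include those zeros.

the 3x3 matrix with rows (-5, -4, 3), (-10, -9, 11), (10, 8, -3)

multipliers: 2, -2, 0

Forward elimination:
R2 <- R2 - (2)*R1:  [  0  -1   5 ]
R3 <- R3 - (-2)*R1:  [ 0  0  3 ]
R3: entry in column 2 is already 0 -> m_{32} = 0 (no row operation needed)
Multipliers (in order of application): m_{21} = 2, m_{31} = -2, m_{32} = 0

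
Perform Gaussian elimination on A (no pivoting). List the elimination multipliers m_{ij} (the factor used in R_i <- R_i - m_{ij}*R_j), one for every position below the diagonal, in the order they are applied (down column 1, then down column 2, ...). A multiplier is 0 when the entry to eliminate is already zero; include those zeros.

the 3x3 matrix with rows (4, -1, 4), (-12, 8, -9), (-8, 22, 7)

Forward elimination:
R2 <- R2 - (-3)*R1:  [ 0  5  3 ]
R3 <- R3 - (-2)*R1:  [  0  20  15 ]
R3 <- R3 - (4)*R2:  [ 0  0  3 ]
Multipliers (in order of application): m_{21} = -3, m_{31} = -2, m_{32} = 4

multipliers: -3, -2, 4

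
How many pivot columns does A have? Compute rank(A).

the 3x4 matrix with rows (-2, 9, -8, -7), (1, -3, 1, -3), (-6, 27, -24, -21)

Row reduction:
R2 <- R2 - (-1/2)*R1:  [     0    3/2     -3  -13/2 ]
R3 <- R3 - (3)*R1:  [ 0  0  0  0 ]
Row echelon form:
[ -2    9  -8     -7 ]
[  0  3/2  -3  -13/2 ]
[  0    0   0      0 ]
Nonzero rows / pivot columns: 2

rank(A) = 2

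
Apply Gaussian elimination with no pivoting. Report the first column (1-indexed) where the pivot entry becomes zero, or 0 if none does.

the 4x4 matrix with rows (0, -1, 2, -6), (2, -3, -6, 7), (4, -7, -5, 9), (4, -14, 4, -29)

first zero-pivot column = 1

Naive forward elimination:
Pivot entry (1,1) is zero but row 2 has 2 in column 1 -> naive elimination stops; a row interchange (e.g. R1 <-> R2) would be required here.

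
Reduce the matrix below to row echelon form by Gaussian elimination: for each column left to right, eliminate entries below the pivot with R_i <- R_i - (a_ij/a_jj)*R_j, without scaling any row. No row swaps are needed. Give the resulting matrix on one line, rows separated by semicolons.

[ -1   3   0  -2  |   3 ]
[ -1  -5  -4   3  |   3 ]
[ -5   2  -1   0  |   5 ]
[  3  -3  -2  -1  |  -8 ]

REF = [-1 3 0 -2 3; 0 -8 -4 5 0; 0 0 11/2 15/8 -10; 0 0 0 -17/11 -89/11]

Forward elimination:
R2 <- R2 - (1)*R1:  [  0  -8  -4   5   0 ]
R3 <- R3 - (5)*R1:  [   0  -13   -1   10  -10 ]
R4 <- R4 - (-3)*R1:  [  0   6  -2  -7   1 ]
R3 <- R3 - (13/8)*R2:  [    0     0  11/2  15/8   -10 ]
R4 <- R4 - (-3/4)*R2:  [     0      0     -5  -13/4      1 ]
R4 <- R4 - (-10/11)*R3:  [      0       0       0  -17/11  -89/11 ]
Row echelon form:
[ -1   3     0      -2  |       3 ]
[  0  -8    -4       5  |       0 ]
[  0   0  11/2    15/8  |     -10 ]
[  0   0     0  -17/11  |  -89/11 ]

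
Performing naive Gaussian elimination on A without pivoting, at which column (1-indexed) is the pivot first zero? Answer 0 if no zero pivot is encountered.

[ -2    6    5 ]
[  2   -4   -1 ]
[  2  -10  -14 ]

Naive forward elimination:
R2 <- R2 - (-1)*R1:  [ 0  2  4 ]
R3 <- R3 - (-1)*R1:  [  0  -4  -9 ]
R3 <- R3 - (-2)*R2:  [  0   0  -1 ]
All pivots nonzero; naive elimination completes without hitting a zero pivot.

first zero-pivot column = 0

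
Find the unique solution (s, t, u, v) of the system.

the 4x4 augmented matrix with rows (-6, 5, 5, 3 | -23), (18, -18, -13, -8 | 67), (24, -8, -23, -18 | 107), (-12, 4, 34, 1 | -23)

Forward elimination on [A|b]:
R2 <- R2 - (-3)*R1:  [  0  -3   2   1  -2 ]
R3 <- R3 - (-4)*R1:  [  0  12  -3  -6  15 ]
R4 <- R4 - (2)*R1:  [  0  -6  24  -5  23 ]
R3 <- R3 - (-4)*R2:  [  0   0   5  -2   7 ]
R4 <- R4 - (2)*R2:  [  0   0  20  -7  27 ]
R4 <- R4 - (4)*R3:  [  0   0   0   1  -1 ]
Row echelon form:
[ -6   5  5   3  |  -23 ]
[  0  -3  2   1  |   -2 ]
[  0   0  5  -2  |    7 ]
[  0   0  0   1  |   -1 ]
Back-substitution:
v = (-1) / 1 = -1
u = (7 - (-2)*(-1)) / 5 = 1
t = (-2 - (2)*(1) - (1)*(-1)) / -3 = 1
s = (-23 - (5)*(1) - (5)*(1) - (3)*(-1)) / -6 = 5

(5, 1, 1, -1)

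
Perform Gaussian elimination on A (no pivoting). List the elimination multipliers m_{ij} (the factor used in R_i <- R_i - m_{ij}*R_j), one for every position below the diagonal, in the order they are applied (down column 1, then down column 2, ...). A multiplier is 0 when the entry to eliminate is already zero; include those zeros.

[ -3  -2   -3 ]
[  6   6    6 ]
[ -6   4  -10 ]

Forward elimination:
R2 <- R2 - (-2)*R1:  [ 0  2  0 ]
R3 <- R3 - (2)*R1:  [  0   8  -4 ]
R3 <- R3 - (4)*R2:  [  0   0  -4 ]
Multipliers (in order of application): m_{21} = -2, m_{31} = 2, m_{32} = 4

multipliers: -2, 2, 4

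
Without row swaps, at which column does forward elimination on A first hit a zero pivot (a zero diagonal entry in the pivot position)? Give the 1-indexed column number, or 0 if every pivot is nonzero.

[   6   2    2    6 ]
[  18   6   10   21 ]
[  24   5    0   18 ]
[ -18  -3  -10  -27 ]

Naive forward elimination:
R2 <- R2 - (3)*R1:  [ 0  0  4  3 ]
R3 <- R3 - (4)*R1:  [  0  -3  -8  -6 ]
R4 <- R4 - (-3)*R1:  [  0   3  -4  -9 ]
Matrix at this point:
[ 6   2   2   6 ]
[ 0   0   4   3 ]
[ 0  -3  -8  -6 ]
[ 0   3  -4  -9 ]
Pivot entry (2,2) is zero but row 3 has -3 in column 2 -> naive elimination stops; a row interchange (e.g. R2 <-> R3) would be required here.

first zero-pivot column = 2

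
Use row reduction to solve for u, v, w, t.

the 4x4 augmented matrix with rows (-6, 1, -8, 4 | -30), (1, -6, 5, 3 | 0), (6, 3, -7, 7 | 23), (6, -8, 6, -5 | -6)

(3, 4, 3, 2)

Forward elimination on [A|b]:
R2 <- R2 - (-1/6)*R1:  [     0  -35/6   11/3   11/3     -5 ]
R3 <- R3 - (-1)*R1:  [   0    4  -15   11   -7 ]
R4 <- R4 - (-1)*R1:  [   0   -7   -2   -1  -36 ]
R3 <- R3 - (-24/35)*R2:  [       0        0  -437/35   473/35    -73/7 ]
R4 <- R4 - (6/5)*R2:  [     0      0  -32/5  -27/5    -30 ]
R4 <- R4 - (224/437)*R3:  [          0           0           0   -5387/437  -10774/437 ]
Row echelon form:
[ -6      1       -8          4  |         -30 ]
[  0  -35/6     11/3       11/3  |          -5 ]
[  0      0  -437/35     473/35  |       -73/7 ]
[  0      0        0  -5387/437  |  -10774/437 ]
Back-substitution:
t = (-10774/437) / (-5387/437) = 2
w = (-73/7 - (473/35)*(2)) / (-437/35) = 3
v = (-5 - (11/3)*(3) - (11/3)*(2)) / (-35/6) = 4
u = (-30 - (1)*(4) - (-8)*(3) - (4)*(2)) / -6 = 3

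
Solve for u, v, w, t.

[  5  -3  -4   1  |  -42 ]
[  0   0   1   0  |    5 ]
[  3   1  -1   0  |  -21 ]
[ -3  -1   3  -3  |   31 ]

(-5, -1, 5, 0)

Forward elimination on [A|b]:
R3 <- R3 - (3/5)*R1:  [    0  14/5   7/5  -3/5  21/5 ]
R4 <- R4 - (-3/5)*R1:  [     0  -14/5    3/5  -12/5   29/5 ]
R2 <-> R3   (pivot in column 2 was zero)
[ 5     -3   -4      1   -42 ]
[ 0   14/5  7/5   -3/5  21/5 ]
[ 0      0    1      0     5 ]
[ 0  -14/5  3/5  -12/5  29/5 ]
R4 <- R4 - (-1)*R2:  [  0   0   2  -3  10 ]
R4 <- R4 - (2)*R3:  [  0   0   0  -3   0 ]
Row echelon form:
[ 5    -3   -4     1  |   -42 ]
[ 0  14/5  7/5  -3/5  |  21/5 ]
[ 0     0    1     0  |     5 ]
[ 0     0    0    -3  |     0 ]
Back-substitution:
t = (0) / -3 = 0
w = (5) / 1 = 5
v = (21/5 - (7/5)*(5) - (-3/5)*(0)) / (14/5) = -1
u = (-42 - (-3)*(-1) - (-4)*(5) - (1)*(0)) / 5 = -5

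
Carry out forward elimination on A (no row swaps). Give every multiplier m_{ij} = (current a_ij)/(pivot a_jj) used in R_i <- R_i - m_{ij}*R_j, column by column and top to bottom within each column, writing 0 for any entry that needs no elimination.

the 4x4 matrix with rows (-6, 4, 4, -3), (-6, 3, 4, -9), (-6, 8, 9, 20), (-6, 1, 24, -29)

Forward elimination:
R2 <- R2 - (1)*R1:  [  0  -1   0  -6 ]
R3 <- R3 - (1)*R1:  [  0   4   5  23 ]
R4 <- R4 - (1)*R1:  [   0   -3   20  -26 ]
R3 <- R3 - (-4)*R2:  [  0   0   5  -1 ]
R4 <- R4 - (3)*R2:  [  0   0  20  -8 ]
R4 <- R4 - (4)*R3:  [  0   0   0  -4 ]
Multipliers (in order of application): m_{21} = 1, m_{31} = 1, m_{41} = 1, m_{32} = -4, m_{42} = 3, m_{43} = 4

multipliers: 1, 1, 1, -4, 3, 4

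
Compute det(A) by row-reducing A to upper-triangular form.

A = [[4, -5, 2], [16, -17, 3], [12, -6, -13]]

Forward elimination:
R2 <- R2 - (4)*R1:  [  0   3  -5 ]
R3 <- R3 - (3)*R1:  [   0    9  -19 ]
R3 <- R3 - (3)*R2:  [  0   0  -4 ]
Upper-triangular form:
[ 4  -5   2 ]
[ 0   3  -5 ]
[ 0   0  -4 ]
det(A) = (-1)^0 * (4) * (3) * (-4) = -48  (0 row swaps -> sign +1)

det(A) = -48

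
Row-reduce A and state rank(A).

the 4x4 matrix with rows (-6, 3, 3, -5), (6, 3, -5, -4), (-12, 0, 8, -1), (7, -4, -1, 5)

rank(A) = 3

Row reduction:
R2 <- R2 - (-1)*R1:  [  0   6  -2  -9 ]
R3 <- R3 - (2)*R1:  [  0  -6   2   9 ]
R4 <- R4 - (-7/6)*R1:  [    0  -1/2   5/2  -5/6 ]
R3 <- R3 - (-1)*R2:  [ 0  0  0  0 ]
R4 <- R4 - (-1/12)*R2:  [      0       0     7/3  -19/12 ]
R3 <-> R4   (pivot in column 3 was zero)
[ -6  3    3      -5 ]
[  0  6   -2      -9 ]
[  0  0  7/3  -19/12 ]
[  0  0    0       0 ]
Row echelon form:
[ -6  3    3      -5 ]
[  0  6   -2      -9 ]
[  0  0  7/3  -19/12 ]
[  0  0    0       0 ]
Nonzero rows / pivot columns: 3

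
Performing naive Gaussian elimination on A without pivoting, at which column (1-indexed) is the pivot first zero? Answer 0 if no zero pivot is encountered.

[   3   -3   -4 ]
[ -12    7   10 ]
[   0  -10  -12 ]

Naive forward elimination:
R2 <- R2 - (-4)*R1:  [  0  -5  -6 ]
R3 <- R3 - (2)*R2:  [ 0  0  0 ]
Matrix at this point:
[ 3  -3  -4 ]
[ 0  -5  -6 ]
[ 0   0   0 ]
Pivot entry (3,3) in the last row is zero and there are no rows below to swap with -> zero pivot in column 3 (A is singular).

first zero-pivot column = 3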